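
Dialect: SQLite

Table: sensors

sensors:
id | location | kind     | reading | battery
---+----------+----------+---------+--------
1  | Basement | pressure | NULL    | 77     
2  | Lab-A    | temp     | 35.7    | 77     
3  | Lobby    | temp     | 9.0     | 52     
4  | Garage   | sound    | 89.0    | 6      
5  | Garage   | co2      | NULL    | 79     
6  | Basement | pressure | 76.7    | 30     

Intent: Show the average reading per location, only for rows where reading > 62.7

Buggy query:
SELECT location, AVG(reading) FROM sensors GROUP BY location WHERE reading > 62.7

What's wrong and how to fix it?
Bug: Row-level WHERE must come before GROUP BY in the clause order

Fix: Place WHERE between FROM and GROUP BY

Corrected query:
SELECT location, AVG(reading) FROM sensors WHERE reading > 62.7 GROUP BY location

Result:
location | AVG(reading)
---------+-------------
Basement | 76.7        
Garage   | 89          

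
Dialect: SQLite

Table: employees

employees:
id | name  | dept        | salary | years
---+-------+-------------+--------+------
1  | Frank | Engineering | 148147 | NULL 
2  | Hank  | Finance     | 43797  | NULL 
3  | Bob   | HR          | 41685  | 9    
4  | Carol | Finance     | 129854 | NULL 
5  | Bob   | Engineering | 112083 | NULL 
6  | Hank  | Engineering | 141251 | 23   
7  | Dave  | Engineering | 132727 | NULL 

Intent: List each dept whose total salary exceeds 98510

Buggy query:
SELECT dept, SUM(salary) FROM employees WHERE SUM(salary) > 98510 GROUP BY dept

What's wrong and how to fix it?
Bug: WHERE runs before GROUP BY, so aggregates aren't available there

Fix: Use HAVING (which filters groups after aggregation) instead of WHERE

Corrected query:
SELECT dept, SUM(salary) FROM employees GROUP BY dept HAVING SUM(salary) > 98510

Result:
dept        | SUM(salary)
------------+------------
Engineering | 534208     
Finance     | 173651     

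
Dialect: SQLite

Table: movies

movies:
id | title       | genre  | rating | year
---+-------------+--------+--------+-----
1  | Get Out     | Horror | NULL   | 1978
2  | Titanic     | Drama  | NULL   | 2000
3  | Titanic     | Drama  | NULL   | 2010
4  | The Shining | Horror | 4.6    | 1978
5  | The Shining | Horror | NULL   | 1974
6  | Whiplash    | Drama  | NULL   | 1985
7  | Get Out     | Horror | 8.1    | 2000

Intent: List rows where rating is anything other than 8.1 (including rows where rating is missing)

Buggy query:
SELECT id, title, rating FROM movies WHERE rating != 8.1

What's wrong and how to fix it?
Bug: Inequality against NULL is unknown, not true; rows with NULL are dropped

Fix: Add an explicit OR rating IS NULL to include the missing-value rows

Corrected query:
SELECT id, title, rating FROM movies WHERE rating != 8.1 OR rating IS NULL

Result:
id | title       | rating
---+-------------+-------
1  | Get Out     | NULL  
2  | Titanic     | NULL  
3  | Titanic     | NULL  
4  | The Shining | 4.6   
5  | The Shining | NULL  
6  | Whiplash    | NULL  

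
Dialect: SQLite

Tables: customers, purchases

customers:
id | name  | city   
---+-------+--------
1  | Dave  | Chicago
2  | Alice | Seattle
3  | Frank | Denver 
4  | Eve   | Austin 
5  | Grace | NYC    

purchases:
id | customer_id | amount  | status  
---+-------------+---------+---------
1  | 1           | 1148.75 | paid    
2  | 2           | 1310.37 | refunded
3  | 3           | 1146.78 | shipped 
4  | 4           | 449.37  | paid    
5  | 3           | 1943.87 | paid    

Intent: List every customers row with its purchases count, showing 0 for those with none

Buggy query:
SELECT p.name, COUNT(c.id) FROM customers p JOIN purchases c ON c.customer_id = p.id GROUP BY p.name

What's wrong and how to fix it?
Bug: INNER JOIN drops customers rows that have no matching purchases rows

Fix: Switch to LEFT JOIN to retain unmatched parent rows

Corrected query:
SELECT p.name, COUNT(c.id) FROM customers p LEFT JOIN purchases c ON c.customer_id = p.id GROUP BY p.name

Result:
name  | COUNT(c.id)
------+------------
Alice | 1          
Dave  | 1          
Eve   | 1          
Frank | 2          
Grace | 0          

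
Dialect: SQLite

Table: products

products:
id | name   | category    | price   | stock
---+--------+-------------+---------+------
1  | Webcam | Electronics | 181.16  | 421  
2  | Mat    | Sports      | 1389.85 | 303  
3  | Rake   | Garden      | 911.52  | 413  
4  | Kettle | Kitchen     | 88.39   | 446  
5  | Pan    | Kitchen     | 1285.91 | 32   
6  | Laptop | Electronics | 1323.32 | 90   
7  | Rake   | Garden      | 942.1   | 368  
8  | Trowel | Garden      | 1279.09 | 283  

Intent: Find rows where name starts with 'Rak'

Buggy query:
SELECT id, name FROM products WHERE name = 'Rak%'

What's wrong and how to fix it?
Bug: Wildcards only work with LIKE; '=' treats '%' as a literal character

Fix: Replace '=' with LIKE so 'Rak%' is treated as a pattern

Corrected query:
SELECT id, name FROM products WHERE name LIKE 'Rak%'

Result:
id | name
---+-----
3  | Rake
7  | Rake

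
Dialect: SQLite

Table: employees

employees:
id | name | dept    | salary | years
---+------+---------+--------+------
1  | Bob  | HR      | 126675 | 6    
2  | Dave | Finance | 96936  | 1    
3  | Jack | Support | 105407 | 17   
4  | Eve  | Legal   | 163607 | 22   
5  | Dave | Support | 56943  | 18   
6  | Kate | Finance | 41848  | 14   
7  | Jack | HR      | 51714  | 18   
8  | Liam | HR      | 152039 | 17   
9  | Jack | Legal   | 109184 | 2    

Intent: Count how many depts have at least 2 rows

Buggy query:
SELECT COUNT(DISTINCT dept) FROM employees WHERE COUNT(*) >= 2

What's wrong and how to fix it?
Bug: COUNT(*) cannot appear in WHERE; the per-group count doesn't exist yet

Fix: Use a subquery that GROUPs and filters with HAVING, then count its rows

Corrected query:
SELECT COUNT(*) FROM (SELECT dept FROM employees GROUP BY dept HAVING COUNT(*) >= 2)

Result:
COUNT(*)
--------
4       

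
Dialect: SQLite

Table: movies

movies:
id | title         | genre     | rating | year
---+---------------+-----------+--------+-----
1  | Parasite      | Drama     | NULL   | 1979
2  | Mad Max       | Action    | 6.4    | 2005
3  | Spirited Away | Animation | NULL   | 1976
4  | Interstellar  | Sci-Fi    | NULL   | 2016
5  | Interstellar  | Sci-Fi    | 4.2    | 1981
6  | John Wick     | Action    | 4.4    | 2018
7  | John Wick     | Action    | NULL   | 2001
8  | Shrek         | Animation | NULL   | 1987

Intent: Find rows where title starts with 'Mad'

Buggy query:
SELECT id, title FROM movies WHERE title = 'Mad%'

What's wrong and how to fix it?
Bug: Wildcards only work with LIKE; '=' treats '%' as a literal character

Fix: Use LIKE for wildcard pattern matching

Corrected query:
SELECT id, title FROM movies WHERE title LIKE 'Mad%'

Result:
id | title  
---+--------
2  | Mad Max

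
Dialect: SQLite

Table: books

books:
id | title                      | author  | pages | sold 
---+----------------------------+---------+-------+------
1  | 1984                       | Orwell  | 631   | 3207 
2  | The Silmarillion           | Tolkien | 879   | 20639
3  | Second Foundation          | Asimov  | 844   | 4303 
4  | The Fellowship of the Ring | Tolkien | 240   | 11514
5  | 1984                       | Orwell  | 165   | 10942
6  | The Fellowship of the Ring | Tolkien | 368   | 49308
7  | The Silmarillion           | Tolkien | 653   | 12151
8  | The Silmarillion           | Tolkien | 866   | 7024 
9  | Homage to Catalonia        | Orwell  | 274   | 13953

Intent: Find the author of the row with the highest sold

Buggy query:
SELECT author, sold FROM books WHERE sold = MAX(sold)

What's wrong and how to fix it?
Bug: MAX(sold) is an aggregate and cannot be used directly in WHERE

Fix: Wrap MAX in a scalar subquery so WHERE compares against a single value

Corrected query:
SELECT author, sold FROM books WHERE sold = (SELECT MAX(sold) FROM books)

Result:
author  | sold 
--------+------
Tolkien | 49308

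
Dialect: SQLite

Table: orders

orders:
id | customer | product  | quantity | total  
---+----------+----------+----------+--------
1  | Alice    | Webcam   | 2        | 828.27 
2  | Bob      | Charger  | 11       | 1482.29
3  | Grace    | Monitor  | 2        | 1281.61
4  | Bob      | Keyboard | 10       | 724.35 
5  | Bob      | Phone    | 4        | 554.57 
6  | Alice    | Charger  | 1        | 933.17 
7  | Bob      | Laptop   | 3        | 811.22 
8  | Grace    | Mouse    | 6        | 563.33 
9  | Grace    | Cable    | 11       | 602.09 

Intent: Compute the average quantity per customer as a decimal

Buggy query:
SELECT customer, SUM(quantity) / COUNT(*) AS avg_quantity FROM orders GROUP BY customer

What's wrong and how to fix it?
Bug: Both operands are integers, so '/' performs integer division and truncates

Fix: Multiply by 1.0 (or CAST to REAL) to force floating-point division

Corrected query:
SELECT customer, SUM(quantity) * 1.0 / COUNT(*) AS avg_quantity FROM orders GROUP BY customer

Result:
customer | avg_quantity
---------+-------------
Alice    | 1.5         
Bob      | 7           
Grace    | 6.333333    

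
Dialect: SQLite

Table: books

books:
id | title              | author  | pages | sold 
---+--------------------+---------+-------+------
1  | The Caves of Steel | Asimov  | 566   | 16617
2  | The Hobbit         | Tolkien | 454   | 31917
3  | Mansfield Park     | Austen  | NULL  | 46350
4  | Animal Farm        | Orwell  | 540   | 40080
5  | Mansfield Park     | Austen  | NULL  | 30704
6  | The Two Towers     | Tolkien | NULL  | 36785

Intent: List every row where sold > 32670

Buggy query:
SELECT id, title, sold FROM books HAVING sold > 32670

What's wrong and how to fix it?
Bug: This is a non-aggregate query (no GROUP BY, no aggregates), so in SQLite the HAVING clause is invalid here; a row-level condition belongs in WHERE

Fix: Use WHERE for row-level filtering

Corrected query:
SELECT id, title, sold FROM books WHERE sold > 32670

Result:
id | title          | sold 
---+----------------+------
3  | Mansfield Park | 46350
4  | Animal Farm    | 40080
6  | The Two Towers | 36785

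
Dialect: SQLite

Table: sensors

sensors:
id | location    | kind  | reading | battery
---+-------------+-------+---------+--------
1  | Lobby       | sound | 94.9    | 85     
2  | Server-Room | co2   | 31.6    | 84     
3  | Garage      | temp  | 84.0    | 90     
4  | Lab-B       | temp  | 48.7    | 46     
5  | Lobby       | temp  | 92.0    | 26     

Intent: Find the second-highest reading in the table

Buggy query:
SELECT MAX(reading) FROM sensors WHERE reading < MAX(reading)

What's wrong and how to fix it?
Bug: MAX(reading) on the right of the comparison is an aggregate-in-WHERE error

Fix: Put the inner MAX in a scalar subquery

Corrected query:
SELECT MAX(reading) FROM sensors WHERE reading < (SELECT MAX(reading) FROM sensors)

Result:
MAX(reading)
------------
92          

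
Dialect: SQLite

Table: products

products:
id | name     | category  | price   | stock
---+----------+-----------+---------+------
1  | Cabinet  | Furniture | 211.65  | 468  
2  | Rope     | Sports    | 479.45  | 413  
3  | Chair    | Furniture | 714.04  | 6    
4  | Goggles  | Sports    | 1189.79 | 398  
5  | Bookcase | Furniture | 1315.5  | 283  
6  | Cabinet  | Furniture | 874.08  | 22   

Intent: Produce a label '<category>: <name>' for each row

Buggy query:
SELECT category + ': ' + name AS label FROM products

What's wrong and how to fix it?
Bug: SQLite uses || for string concatenation; + coerces text to numbers (yielding 0)

Fix: Use the || operator for string concatenation

Corrected query:
SELECT category || ': ' || name AS label FROM products

Result:
label              
-------------------
Furniture: Cabinet 
Sports: Rope       
Furniture: Chair   
Sports: Goggles    
Furniture: Bookcase
Furniture: Cabinet 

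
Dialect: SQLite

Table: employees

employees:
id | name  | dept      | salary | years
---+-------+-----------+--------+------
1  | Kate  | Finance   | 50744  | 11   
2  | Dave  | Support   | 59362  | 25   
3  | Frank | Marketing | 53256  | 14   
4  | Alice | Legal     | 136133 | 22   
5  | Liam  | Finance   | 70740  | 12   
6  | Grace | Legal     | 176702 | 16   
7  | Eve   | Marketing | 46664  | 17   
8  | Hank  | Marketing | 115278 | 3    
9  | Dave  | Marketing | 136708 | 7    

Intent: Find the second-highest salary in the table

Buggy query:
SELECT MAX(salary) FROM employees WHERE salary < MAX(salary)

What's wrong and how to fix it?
Bug: MAX(salary) on the right of the comparison is an aggregate-in-WHERE error

Fix: Compute the overall MAX in a subquery, then take MAX of rows below it

Corrected query:
SELECT MAX(salary) FROM employees WHERE salary < (SELECT MAX(salary) FROM employees)

Result:
MAX(salary)
-----------
136708     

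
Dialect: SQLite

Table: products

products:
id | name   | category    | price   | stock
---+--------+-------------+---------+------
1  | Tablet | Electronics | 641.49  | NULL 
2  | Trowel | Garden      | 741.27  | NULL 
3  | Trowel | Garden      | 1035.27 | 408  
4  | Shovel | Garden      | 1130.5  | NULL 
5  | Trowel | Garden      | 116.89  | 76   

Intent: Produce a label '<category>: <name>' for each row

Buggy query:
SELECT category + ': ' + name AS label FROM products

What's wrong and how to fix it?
Bug: SQLite uses || for string concatenation; + coerces text to numbers (yielding 0)

Fix: Replace + with || to concatenate text

Corrected query:
SELECT category || ': ' || name AS label FROM products

Result:
label              
-------------------
Electronics: Tablet
Garden: Trowel     
Garden: Trowel     
Garden: Shovel     
Garden: Trowel     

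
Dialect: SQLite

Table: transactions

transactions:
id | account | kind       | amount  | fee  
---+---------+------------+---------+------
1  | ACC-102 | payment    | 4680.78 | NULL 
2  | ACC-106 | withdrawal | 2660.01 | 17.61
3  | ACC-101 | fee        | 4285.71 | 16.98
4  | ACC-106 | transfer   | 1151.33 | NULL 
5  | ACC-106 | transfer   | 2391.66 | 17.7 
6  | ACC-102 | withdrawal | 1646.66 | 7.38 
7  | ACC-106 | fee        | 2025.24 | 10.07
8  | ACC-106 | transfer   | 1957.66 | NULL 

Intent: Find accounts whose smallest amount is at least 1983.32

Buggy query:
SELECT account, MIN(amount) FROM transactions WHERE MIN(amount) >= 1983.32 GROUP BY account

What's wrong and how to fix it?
Bug: MIN() in WHERE is a misuse of aggregate

Fix: Use HAVING for the per-group MIN condition

Corrected query:
SELECT account, MIN(amount) FROM transactions GROUP BY account HAVING MIN(amount) >= 1983.32

Result:
account | MIN(amount)
--------+------------
ACC-101 | 4285.71    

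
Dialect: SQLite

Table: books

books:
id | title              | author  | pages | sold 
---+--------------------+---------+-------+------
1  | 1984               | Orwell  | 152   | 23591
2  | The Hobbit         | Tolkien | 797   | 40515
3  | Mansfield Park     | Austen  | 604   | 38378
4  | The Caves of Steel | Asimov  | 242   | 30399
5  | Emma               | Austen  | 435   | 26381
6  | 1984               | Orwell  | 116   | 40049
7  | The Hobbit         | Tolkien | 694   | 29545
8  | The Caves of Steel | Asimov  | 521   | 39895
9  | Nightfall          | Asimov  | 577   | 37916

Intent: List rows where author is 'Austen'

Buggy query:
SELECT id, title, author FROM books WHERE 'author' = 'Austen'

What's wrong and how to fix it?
Bug: 'author' in single quotes is a string literal, not the column; the comparison is literal-vs-literal and never true

Fix: Remove the quotes around the column name (or use double quotes for an identifier)

Corrected query:
SELECT id, title, author FROM books WHERE author = 'Austen'

Result:
id | title          | author
---+----------------+-------
3  | Mansfield Park | Austen
5  | Emma           | Austen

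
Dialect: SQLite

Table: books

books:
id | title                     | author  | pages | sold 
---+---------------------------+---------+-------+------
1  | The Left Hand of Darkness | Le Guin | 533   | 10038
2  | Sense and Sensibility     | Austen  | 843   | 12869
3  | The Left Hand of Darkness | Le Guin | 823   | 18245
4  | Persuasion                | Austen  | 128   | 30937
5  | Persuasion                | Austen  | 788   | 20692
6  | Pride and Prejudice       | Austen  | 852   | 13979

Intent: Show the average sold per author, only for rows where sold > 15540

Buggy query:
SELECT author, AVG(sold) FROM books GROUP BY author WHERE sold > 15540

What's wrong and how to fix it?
Bug: WHERE cannot follow GROUP BY

Fix: Move the WHERE clause before GROUP BY

Corrected query:
SELECT author, AVG(sold) FROM books WHERE sold > 15540 GROUP BY author

Result:
author  | AVG(sold)
--------+----------
Austen  | 25814.5  
Le Guin | 18245    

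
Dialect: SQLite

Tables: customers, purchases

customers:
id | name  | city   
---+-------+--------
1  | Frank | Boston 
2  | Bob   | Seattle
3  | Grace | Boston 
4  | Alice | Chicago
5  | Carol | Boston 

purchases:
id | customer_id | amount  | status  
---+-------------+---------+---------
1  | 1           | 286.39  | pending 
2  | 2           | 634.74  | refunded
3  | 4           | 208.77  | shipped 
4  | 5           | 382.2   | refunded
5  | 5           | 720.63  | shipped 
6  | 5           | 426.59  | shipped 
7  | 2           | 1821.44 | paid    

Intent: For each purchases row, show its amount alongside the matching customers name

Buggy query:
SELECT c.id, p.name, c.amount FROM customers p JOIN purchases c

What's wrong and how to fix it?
Bug: JOIN with no ON clause produces a cartesian product; every purchases row pairs with every customers row

Fix: Add ON c.customer_id = p.id to the JOIN

Corrected query:
SELECT c.id, p.name, c.amount FROM customers p JOIN purchases c ON c.customer_id = p.id

Result:
id | name  | amount 
---+-------+--------
1  | Frank | 286.39 
2  | Bob   | 634.74 
3  | Alice | 208.77 
4  | Carol | 382.2  
5  | Carol | 720.63 
6  | Carol | 426.59 
7  | Bob   | 1821.44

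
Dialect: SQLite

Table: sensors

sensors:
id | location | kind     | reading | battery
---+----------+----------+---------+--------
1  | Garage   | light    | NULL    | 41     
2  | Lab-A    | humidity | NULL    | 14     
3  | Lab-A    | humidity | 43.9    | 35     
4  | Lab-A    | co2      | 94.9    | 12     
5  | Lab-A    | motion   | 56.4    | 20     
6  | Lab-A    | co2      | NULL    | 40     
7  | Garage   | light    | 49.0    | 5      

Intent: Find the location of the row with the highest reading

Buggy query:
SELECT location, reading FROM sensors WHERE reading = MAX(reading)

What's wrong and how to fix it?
Bug: WHERE is evaluated per row; an aggregate over the whole table isn't defined there

Fix: Wrap MAX in a scalar subquery so WHERE compares against a single value

Corrected query:
SELECT location, reading FROM sensors WHERE reading = (SELECT MAX(reading) FROM sensors)

Result:
location | reading
---------+--------
Lab-A    | 94.9   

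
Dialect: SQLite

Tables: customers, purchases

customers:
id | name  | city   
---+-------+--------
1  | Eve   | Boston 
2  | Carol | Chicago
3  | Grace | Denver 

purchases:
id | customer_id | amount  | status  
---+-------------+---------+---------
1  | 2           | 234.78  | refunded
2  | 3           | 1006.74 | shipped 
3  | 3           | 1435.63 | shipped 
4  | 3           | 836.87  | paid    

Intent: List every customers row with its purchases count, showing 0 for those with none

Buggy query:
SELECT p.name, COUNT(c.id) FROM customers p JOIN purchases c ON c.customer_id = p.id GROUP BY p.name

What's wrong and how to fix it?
Bug: INNER JOIN drops customers rows that have no matching purchases rows

Fix: Use LEFT JOIN so parents without children still appear (COUNT(c.id) gives 0)

Corrected query:
SELECT p.name, COUNT(c.id) FROM customers p LEFT JOIN purchases c ON c.customer_id = p.id GROUP BY p.name

Result:
name  | COUNT(c.id)
------+------------
Carol | 1          
Eve   | 0          
Grace | 3          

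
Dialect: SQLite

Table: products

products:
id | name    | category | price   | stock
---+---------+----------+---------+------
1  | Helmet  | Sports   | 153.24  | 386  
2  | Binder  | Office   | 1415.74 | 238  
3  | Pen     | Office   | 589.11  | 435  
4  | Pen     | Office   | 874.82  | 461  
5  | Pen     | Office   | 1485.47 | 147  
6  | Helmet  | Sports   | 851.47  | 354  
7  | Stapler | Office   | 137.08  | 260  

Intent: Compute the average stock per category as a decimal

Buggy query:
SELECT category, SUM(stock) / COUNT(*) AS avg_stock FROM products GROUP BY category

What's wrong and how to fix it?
Bug: SUM(stock) and COUNT(*) are both integers; the division truncates the fractional part

Fix: Cast one side to REAL so the division keeps the fractional part

Corrected query:
SELECT category, SUM(stock) * 1.0 / COUNT(*) AS avg_stock FROM products GROUP BY category

Result:
category | avg_stock
---------+----------
Office   | 308.2    
Sports   | 370      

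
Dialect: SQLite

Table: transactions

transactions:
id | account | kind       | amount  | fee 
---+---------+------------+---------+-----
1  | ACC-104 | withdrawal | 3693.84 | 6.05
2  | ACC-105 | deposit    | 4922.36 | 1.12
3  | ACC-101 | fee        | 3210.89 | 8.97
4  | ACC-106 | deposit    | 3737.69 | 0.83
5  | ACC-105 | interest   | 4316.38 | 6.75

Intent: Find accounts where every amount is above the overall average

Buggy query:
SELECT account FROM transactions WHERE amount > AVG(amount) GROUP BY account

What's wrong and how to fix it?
Bug: AVG() is an aggregate; it can't sit directly in WHERE

Fix: Compute the overall average in a scalar subquery and compare each group's MIN against it in HAVING

Corrected query:
SELECT account FROM transactions GROUP BY account HAVING MIN(amount) > (SELECT AVG(amount) FROM transactions)

Result:
account
-------
ACC-105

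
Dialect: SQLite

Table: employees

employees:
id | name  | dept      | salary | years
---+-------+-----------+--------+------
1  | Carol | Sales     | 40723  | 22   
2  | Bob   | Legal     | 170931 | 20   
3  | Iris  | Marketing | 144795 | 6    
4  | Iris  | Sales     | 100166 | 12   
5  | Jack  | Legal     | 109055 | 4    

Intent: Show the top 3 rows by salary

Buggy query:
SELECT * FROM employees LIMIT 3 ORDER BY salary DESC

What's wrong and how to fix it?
Bug: ORDER BY cannot follow LIMIT; LIMIT is the final clause

Fix: Sort with ORDER BY, then apply LIMIT

Corrected query:
SELECT * FROM employees ORDER BY salary DESC LIMIT 3

Result:
id | name | dept      | salary | years
---+------+-----------+--------+------
2  | Bob  | Legal     | 170931 | 20   
3  | Iris | Marketing | 144795 | 6    
5  | Jack | Legal     | 109055 | 4    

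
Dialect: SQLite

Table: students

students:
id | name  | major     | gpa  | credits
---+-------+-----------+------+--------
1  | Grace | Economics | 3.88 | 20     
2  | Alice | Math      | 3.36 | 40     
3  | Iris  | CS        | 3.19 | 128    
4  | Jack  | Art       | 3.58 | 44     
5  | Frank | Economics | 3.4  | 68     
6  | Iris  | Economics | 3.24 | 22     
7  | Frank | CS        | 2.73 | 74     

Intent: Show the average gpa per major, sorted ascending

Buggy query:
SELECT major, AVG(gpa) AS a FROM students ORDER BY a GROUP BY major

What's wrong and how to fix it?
Bug: ORDER BY appears before GROUP BY; SQL clause order requires GROUP BY first

Fix: Move ORDER BY to the end, after GROUP BY

Corrected query:
SELECT major, AVG(gpa) AS a FROM students GROUP BY major ORDER BY a

Result:
major     | a       
----------+---------
CS        | 2.96    
Math      | 3.36    
Economics | 3.506667
Art       | 3.58    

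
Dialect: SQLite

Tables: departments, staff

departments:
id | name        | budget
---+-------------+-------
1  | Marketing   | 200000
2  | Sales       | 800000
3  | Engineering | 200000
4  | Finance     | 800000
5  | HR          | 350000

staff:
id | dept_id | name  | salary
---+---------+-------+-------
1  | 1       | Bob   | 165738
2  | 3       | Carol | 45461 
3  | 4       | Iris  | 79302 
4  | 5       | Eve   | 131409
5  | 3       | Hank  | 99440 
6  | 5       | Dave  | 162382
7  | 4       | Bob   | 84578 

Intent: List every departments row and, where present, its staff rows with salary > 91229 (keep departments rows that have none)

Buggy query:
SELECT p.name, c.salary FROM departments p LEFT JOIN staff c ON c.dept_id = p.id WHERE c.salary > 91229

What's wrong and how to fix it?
Bug: A WHERE condition on the right-hand table after LEFT JOIN drops unmatched parents

Fix: Put 'c.salary > 91229' in the JOIN's ON clause instead of WHERE

Corrected query:
SELECT p.name, c.salary FROM departments p LEFT JOIN staff c ON c.dept_id = p.id AND c.salary > 91229

Result:
name        | salary
------------+-------
Marketing   | 165738
Sales       | NULL  
Engineering | 99440 
Finance     | NULL  
HR          | 131409
HR          | 162382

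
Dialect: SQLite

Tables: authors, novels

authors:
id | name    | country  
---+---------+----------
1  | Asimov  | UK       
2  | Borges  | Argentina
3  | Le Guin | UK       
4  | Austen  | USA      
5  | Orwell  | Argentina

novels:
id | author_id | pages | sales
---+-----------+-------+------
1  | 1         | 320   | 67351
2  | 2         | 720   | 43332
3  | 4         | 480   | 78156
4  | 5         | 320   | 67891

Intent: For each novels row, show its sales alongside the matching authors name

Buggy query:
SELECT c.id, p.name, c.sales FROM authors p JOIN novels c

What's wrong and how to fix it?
Bug: JOIN with no ON clause produces a cartesian product; every novels row pairs with every authors row

Fix: Specify the join condition linking the foreign key to the parent id

Corrected query:
SELECT c.id, p.name, c.sales FROM authors p JOIN novels c ON c.author_id = p.id

Result:
id | name   | sales
---+--------+------
1  | Asimov | 67351
2  | Borges | 43332
3  | Austen | 78156
4  | Orwell | 67891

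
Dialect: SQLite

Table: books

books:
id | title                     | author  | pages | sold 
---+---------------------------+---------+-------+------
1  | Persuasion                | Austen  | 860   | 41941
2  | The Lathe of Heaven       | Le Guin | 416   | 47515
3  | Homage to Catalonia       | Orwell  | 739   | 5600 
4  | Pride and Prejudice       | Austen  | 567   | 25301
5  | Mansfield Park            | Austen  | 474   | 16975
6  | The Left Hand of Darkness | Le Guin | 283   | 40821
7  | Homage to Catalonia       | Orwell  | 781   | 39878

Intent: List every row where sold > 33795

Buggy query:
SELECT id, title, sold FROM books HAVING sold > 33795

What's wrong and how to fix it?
Bug: This is a non-aggregate query (no GROUP BY, no aggregates), so in SQLite the HAVING clause is invalid here; a row-level condition belongs in WHERE

Fix: Use WHERE for row-level filtering

Corrected query:
SELECT id, title, sold FROM books WHERE sold > 33795

Result:
id | title                     | sold 
---+---------------------------+------
1  | Persuasion                | 41941
2  | The Lathe of Heaven       | 47515
6  | The Left Hand of Darkness | 40821
7  | Homage to Catalonia       | 39878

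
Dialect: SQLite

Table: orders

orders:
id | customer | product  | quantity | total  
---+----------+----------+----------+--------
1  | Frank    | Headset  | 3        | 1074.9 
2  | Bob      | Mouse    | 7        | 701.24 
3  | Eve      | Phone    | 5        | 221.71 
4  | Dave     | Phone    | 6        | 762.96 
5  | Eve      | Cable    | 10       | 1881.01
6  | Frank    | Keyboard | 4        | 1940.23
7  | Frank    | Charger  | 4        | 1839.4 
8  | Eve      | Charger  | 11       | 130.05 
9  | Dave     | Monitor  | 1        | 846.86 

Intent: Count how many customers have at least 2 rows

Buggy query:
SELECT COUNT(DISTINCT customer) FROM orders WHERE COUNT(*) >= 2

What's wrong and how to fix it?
Bug: COUNT(*) cannot appear in WHERE; the per-group count doesn't exist yet

Fix: Group first with HAVING COUNT(*) >= 2, then COUNT the resulting groups

Corrected query:
SELECT COUNT(*) FROM (SELECT customer FROM orders GROUP BY customer HAVING COUNT(*) >= 2)

Result:
COUNT(*)
--------
3       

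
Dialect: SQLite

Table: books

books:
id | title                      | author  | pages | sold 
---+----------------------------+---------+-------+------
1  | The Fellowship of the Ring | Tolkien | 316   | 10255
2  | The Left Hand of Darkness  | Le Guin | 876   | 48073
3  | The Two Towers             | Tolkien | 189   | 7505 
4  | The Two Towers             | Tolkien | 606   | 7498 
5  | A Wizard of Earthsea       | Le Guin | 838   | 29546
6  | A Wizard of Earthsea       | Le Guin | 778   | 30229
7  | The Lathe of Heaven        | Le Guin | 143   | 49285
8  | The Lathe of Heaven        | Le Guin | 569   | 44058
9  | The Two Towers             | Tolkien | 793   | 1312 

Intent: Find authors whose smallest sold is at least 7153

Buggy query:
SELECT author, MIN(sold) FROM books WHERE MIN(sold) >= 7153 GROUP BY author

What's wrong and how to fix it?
Bug: MIN() in WHERE is a misuse of aggregate

Fix: Use HAVING for the per-group MIN condition

Corrected query:
SELECT author, MIN(sold) FROM books GROUP BY author HAVING MIN(sold) >= 7153

Result:
author  | MIN(sold)
--------+----------
Le Guin | 29546    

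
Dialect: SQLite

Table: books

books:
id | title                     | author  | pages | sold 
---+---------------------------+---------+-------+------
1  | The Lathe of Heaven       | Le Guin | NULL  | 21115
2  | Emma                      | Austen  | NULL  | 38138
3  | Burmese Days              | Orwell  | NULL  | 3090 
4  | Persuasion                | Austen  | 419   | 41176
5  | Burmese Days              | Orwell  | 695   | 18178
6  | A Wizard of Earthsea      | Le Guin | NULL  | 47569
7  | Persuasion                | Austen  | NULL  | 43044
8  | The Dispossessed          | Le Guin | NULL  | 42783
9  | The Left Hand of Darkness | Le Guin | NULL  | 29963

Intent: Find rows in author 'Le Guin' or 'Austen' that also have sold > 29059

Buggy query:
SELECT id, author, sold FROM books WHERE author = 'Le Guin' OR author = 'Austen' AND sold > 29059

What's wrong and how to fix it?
Bug: AND binds tighter than OR, so this parses as author = 'Le Guin' OR (author = 'Austen' AND sold > 29059)

Fix: Add parentheses around the OR so the AND applies to both alternatives

Corrected query:
SELECT id, author, sold FROM books WHERE (author = 'Le Guin' OR author = 'Austen') AND sold > 29059

Result:
id | author  | sold 
---+---------+------
2  | Austen  | 38138
4  | Austen  | 41176
6  | Le Guin | 47569
7  | Austen  | 43044
8  | Le Guin | 42783
9  | Le Guin | 29963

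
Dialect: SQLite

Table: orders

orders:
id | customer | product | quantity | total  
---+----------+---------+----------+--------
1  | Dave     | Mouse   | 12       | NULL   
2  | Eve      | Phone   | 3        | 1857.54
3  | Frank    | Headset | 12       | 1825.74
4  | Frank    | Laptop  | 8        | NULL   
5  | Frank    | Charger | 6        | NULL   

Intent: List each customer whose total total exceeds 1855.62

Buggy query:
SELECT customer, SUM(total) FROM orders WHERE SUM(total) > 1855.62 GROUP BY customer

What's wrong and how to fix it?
Bug: Aggregate functions cannot appear in a WHERE clause

Fix: Use HAVING (which filters groups after aggregation) instead of WHERE

Corrected query:
SELECT customer, SUM(total) FROM orders GROUP BY customer HAVING SUM(total) > 1855.62

Result:
customer | SUM(total)
---------+-----------
Eve      | 1857.54   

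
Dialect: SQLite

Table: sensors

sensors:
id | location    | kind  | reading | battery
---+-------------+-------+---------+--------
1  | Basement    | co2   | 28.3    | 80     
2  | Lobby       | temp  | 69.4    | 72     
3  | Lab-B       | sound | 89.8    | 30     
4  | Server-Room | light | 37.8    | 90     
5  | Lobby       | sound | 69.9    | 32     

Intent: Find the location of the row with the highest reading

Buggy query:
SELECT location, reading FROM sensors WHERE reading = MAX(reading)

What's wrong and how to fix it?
Bug: MAX(reading) is an aggregate and cannot be used directly in WHERE

Fix: Wrap MAX in a scalar subquery so WHERE compares against a single value

Corrected query:
SELECT location, reading FROM sensors WHERE reading = (SELECT MAX(reading) FROM sensors)

Result:
location | reading
---------+--------
Lab-B    | 89.8   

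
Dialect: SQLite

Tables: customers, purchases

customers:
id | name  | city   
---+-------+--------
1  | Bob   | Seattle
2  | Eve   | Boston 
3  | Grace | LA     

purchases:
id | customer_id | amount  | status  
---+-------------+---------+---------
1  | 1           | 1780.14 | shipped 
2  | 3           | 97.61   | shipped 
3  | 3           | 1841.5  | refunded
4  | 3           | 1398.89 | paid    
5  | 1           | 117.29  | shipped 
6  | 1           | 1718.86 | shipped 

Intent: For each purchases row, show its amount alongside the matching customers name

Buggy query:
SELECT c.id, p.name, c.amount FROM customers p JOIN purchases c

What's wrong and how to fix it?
Bug: JOIN with no ON clause produces a cartesian product; every purchases row pairs with every customers row

Fix: Add ON c.customer_id = p.id to the JOIN

Corrected query:
SELECT c.id, p.name, c.amount FROM customers p JOIN purchases c ON c.customer_id = p.id

Result:
id | name  | amount 
---+-------+--------
1  | Bob   | 1780.14
2  | Grace | 97.61  
3  | Grace | 1841.5 
4  | Grace | 1398.89
5  | Bob   | 117.29 
6  | Bob   | 1718.86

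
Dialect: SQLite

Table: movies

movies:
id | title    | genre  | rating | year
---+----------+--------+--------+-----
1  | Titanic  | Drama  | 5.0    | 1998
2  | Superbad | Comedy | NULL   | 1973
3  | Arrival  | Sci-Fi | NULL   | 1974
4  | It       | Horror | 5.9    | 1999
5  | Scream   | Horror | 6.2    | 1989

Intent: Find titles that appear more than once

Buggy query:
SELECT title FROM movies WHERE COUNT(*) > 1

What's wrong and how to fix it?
Bug: WHERE can't reference COUNT(*); aggregates are computed after WHERE

Fix: GROUP BY title, then filter groups with HAVING COUNT(*) > 1

Corrected query:
SELECT title FROM movies GROUP BY title HAVING COUNT(*) > 1

Result:
(no rows)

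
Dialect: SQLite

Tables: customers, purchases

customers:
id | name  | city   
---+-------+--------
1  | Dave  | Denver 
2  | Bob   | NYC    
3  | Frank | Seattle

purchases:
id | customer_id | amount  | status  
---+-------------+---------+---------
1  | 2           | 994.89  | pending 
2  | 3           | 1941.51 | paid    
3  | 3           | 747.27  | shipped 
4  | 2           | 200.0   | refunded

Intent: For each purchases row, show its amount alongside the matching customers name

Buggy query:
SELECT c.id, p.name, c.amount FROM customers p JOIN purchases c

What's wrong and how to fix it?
Bug: JOIN with no ON clause produces a cartesian product; every purchases row pairs with every customers row

Fix: Specify the join condition linking the foreign key to the parent id

Corrected query:
SELECT c.id, p.name, c.amount FROM customers p JOIN purchases c ON c.customer_id = p.id

Result:
id | name  | amount 
---+-------+--------
1  | Bob   | 994.89 
2  | Frank | 1941.51
3  | Frank | 747.27 
4  | Bob   | 200    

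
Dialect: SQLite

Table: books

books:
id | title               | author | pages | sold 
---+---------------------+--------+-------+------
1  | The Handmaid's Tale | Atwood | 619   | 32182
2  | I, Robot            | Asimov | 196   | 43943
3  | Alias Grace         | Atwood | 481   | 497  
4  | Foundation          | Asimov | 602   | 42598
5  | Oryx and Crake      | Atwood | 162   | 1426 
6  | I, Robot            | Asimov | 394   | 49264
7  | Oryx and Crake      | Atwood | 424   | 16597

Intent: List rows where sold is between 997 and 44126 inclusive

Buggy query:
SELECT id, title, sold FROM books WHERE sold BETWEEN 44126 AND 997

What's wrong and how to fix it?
Bug: The bounds are reversed; BETWEEN a AND b requires a <= b to match anything

Fix: Write BETWEEN 997 AND 44126

Corrected query:
SELECT id, title, sold FROM books WHERE sold BETWEEN 997 AND 44126

Result:
id | title               | sold 
---+---------------------+------
1  | The Handmaid's Tale | 32182
2  | I, Robot            | 43943
4  | Foundation          | 42598
5  | Oryx and Crake      | 1426 
7  | Oryx and Crake      | 16597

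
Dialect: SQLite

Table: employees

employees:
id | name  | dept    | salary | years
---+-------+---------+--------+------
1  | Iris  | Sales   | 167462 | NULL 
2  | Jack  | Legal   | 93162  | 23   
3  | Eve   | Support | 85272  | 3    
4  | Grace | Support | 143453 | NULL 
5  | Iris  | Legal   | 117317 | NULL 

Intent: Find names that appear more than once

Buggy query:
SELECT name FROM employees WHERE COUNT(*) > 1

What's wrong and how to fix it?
Bug: COUNT(*) is an aggregate and cannot be used in WHERE

Fix: Group first, then use HAVING for the count condition

Corrected query:
SELECT name FROM employees GROUP BY name HAVING COUNT(*) > 1

Result:
name
----
Iris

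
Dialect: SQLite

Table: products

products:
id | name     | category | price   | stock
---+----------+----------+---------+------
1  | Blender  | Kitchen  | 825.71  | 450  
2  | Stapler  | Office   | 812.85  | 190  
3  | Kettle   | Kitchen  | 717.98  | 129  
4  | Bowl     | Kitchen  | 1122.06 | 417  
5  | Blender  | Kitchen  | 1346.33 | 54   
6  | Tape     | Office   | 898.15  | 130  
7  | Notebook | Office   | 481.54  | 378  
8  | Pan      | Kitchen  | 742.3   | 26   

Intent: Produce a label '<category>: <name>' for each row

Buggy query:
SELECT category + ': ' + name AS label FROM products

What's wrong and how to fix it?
Bug: SQLite uses || for string concatenation; + coerces text to numbers (yielding 0)

Fix: Use the || operator for string concatenation

Corrected query:
SELECT category || ': ' || name AS label FROM products

Result:
label           
----------------
Kitchen: Blender
Office: Stapler 
Kitchen: Kettle 
Kitchen: Bowl   
Kitchen: Blender
Office: Tape    
Office: Notebook
Kitchen: Pan    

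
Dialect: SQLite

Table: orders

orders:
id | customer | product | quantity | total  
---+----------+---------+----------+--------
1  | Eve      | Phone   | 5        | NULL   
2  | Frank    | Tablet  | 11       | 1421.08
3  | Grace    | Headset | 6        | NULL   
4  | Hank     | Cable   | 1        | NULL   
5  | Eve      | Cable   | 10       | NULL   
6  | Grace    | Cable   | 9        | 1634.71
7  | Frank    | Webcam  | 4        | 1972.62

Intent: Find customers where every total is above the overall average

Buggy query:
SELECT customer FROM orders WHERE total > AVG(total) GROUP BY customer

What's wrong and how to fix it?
Bug: WHERE evaluates per row before aggregation, so AVG() is unavailable

Fix: Use a subquery for AVG and a HAVING MIN(...) filter so the condition holds for every row in the group

Corrected query:
SELECT customer FROM orders GROUP BY customer HAVING MIN(total) > (SELECT AVG(total) FROM orders)

Result:
(no rows)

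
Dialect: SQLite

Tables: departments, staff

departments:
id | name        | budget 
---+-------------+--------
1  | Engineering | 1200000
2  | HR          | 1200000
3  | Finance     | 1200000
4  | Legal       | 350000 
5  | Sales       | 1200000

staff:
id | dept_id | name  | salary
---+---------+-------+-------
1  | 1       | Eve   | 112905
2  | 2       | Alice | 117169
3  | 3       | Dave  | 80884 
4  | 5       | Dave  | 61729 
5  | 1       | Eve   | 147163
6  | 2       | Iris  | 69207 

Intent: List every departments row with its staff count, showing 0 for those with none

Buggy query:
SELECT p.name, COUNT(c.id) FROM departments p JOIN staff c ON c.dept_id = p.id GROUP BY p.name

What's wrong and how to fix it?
Bug: INNER JOIN drops departments rows that have no matching staff rows

Fix: Switch to LEFT JOIN to retain unmatched parent rows

Corrected query:
SELECT p.name, COUNT(c.id) FROM departments p LEFT JOIN staff c ON c.dept_id = p.id GROUP BY p.name

Result:
name        | COUNT(c.id)
------------+------------
Engineering | 2          
Finance     | 1          
HR          | 2          
Legal       | 0          
Sales       | 1          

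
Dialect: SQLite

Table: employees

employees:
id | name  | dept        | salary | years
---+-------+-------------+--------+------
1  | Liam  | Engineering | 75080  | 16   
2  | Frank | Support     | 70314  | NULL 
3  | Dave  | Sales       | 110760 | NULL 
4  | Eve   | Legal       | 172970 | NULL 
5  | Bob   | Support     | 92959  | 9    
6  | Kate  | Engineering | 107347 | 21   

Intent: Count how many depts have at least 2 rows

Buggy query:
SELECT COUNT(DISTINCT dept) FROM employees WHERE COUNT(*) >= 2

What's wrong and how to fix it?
Bug: COUNT(*) cannot appear in WHERE; the per-group count doesn't exist yet

Fix: Use a subquery that GROUPs and filters with HAVING, then count its rows

Corrected query:
SELECT COUNT(*) FROM (SELECT dept FROM employees GROUP BY dept HAVING COUNT(*) >= 2)

Result:
COUNT(*)
--------
2       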